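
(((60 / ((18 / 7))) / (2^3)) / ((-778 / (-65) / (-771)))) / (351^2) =-44975 / 29492424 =-0.00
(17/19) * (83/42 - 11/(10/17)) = -29852/1995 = -14.96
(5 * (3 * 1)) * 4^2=240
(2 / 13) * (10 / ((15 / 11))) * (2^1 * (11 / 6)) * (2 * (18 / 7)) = 1936 / 91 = 21.27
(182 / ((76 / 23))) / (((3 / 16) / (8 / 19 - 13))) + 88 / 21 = -27980944 / 7581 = -3690.93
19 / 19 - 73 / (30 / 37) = -89.03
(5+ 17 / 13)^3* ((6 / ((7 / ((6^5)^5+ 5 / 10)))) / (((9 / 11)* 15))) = 26527855623899857765252088 / 53235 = 498316063189628210110.87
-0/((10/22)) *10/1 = 0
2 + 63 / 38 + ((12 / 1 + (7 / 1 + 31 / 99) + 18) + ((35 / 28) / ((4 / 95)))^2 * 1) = 444129649 / 481536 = 922.32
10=10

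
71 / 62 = 1.15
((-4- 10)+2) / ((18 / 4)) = -8 / 3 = -2.67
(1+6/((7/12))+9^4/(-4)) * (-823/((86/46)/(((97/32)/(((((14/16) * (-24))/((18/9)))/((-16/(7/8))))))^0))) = 863370619/1204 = 717085.23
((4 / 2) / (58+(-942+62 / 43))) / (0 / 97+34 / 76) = -1634 / 322575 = -0.01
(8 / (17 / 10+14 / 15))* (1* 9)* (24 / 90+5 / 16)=1251 / 79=15.84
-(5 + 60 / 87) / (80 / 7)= -231 / 464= -0.50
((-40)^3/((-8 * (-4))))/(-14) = 1000/7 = 142.86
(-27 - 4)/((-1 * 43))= 31/43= 0.72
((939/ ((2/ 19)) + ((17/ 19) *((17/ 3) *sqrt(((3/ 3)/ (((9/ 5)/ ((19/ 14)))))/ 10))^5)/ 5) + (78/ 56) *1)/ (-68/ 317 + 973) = 145380578087 *sqrt(133)/ 999316356161760 + 26396907/ 2878148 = 9.17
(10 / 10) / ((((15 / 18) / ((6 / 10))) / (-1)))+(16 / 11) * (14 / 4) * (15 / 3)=24.73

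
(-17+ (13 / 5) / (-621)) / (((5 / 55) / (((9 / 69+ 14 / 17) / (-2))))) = 108315097 / 1214055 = 89.22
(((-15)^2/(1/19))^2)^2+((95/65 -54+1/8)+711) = 333998469141283.59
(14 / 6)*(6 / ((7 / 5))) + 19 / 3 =49 / 3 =16.33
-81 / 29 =-2.79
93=93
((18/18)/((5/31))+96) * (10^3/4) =25550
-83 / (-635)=83 / 635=0.13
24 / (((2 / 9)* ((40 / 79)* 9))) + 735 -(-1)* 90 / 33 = 83757 / 110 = 761.43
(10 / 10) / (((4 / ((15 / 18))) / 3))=5 / 8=0.62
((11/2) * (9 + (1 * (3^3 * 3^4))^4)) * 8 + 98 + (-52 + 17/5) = 5032894340093647/5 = 1006578868018729.40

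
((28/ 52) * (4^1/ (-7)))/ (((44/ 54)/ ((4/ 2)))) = -108/ 143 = -0.76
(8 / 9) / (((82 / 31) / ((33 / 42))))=682 / 2583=0.26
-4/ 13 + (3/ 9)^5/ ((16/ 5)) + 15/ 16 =15949/ 25272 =0.63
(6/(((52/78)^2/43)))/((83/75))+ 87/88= 525.54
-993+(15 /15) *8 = -985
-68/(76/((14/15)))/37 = -238/10545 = -0.02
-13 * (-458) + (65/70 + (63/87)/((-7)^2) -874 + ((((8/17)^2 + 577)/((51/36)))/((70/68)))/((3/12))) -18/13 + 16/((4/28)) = 51669394643/7626710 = 6774.79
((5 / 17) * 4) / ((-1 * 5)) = -4 / 17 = -0.24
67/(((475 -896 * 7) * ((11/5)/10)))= -3350/63767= -0.05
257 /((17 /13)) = 3341 /17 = 196.53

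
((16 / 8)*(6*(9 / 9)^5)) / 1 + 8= 20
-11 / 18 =-0.61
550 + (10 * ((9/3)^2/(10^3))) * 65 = 11117/20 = 555.85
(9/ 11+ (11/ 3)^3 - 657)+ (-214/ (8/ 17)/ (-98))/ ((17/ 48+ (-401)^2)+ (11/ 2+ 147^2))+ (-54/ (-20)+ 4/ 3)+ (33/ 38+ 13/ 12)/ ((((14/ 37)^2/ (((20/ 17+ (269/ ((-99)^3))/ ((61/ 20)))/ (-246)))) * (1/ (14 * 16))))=-18688283632569327923340791/ 30266639628169572166770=-617.45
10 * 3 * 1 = 30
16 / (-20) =-4 / 5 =-0.80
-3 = -3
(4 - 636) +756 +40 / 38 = 2376 / 19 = 125.05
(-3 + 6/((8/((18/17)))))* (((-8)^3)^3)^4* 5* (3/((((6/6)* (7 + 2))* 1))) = -20282409603651670423947251286016000/17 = -1193082917861862966114544000000000.00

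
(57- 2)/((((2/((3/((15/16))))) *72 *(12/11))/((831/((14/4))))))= 33517/126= 266.01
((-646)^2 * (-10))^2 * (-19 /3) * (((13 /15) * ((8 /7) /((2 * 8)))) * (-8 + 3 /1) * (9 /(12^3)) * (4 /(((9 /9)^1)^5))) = 134424071976350 /189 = 711238476065.34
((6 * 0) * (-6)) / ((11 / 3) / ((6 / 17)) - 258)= 0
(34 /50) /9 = 17 /225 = 0.08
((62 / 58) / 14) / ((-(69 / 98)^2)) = -21266 / 138069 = -0.15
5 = 5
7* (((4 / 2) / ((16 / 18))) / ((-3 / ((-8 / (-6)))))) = -7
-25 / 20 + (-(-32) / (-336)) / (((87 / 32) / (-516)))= 16.83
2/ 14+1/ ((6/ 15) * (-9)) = -17/ 126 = -0.13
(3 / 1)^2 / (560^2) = 9 / 313600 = 0.00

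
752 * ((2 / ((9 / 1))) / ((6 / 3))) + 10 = 842 / 9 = 93.56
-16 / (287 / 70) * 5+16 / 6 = -2072 / 123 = -16.85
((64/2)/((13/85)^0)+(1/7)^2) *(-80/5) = -25104/49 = -512.33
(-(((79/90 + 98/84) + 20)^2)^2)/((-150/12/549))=118142598643712/11390625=10371915.38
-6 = -6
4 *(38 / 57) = 8 / 3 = 2.67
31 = 31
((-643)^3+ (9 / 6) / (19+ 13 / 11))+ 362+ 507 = -39345332013 / 148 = -265846837.93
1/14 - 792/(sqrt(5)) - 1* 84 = -792* sqrt(5)/5 - 1175/14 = -438.12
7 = 7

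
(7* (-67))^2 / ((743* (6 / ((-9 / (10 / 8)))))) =-1319766 / 3715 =-355.25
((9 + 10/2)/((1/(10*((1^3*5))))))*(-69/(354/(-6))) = 818.64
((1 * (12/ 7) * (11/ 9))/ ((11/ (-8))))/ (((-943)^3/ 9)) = 96/ 5869932649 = 0.00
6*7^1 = 42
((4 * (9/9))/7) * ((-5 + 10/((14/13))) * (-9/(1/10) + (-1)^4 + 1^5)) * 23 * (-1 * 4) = 971520/49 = 19826.94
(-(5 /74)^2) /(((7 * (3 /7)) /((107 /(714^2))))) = -2675 /8374928688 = -0.00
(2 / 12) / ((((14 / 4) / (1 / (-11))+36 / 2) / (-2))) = 2 / 123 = 0.02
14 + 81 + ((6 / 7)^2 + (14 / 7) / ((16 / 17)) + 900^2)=317558361 / 392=810097.86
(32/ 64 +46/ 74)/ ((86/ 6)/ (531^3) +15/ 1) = 37280601459/ 498571902212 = 0.07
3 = 3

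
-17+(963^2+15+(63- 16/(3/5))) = 2782210/3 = 927403.33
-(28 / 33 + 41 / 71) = -3341 / 2343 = -1.43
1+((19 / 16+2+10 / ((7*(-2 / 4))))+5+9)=1717 / 112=15.33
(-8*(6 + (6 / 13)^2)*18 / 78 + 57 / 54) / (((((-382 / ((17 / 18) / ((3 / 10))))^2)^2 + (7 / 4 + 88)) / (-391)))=16812368777908750 / 895037529137265702747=0.00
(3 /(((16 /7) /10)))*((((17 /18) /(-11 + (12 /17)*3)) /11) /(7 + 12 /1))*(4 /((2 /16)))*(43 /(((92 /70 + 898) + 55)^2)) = -1065615250 /105624198638277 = -0.00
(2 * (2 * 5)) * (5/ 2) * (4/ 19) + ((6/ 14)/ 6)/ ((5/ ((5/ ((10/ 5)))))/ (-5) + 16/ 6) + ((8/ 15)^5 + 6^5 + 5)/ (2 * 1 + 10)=3394291122112/ 5150840625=658.98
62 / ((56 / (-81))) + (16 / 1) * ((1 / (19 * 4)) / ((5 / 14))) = -236977 / 2660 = -89.09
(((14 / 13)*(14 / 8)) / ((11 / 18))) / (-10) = -441 / 1430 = -0.31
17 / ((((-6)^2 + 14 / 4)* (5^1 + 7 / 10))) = 0.08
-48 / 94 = -24 / 47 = -0.51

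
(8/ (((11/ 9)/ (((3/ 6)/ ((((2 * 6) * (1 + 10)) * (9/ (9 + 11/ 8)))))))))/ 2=83/ 5808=0.01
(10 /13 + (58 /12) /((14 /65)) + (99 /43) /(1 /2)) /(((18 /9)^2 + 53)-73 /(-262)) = 171092681 /352334346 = 0.49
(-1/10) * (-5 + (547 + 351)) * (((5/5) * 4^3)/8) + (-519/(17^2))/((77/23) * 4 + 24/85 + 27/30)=-3460832542/4843555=-714.52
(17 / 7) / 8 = 17 / 56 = 0.30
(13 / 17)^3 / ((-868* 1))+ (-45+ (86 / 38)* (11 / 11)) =-3462802751 / 81025196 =-42.74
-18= -18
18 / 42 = 3 / 7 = 0.43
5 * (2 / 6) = 1.67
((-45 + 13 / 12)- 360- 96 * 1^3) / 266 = -857 / 456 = -1.88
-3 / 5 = -0.60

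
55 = 55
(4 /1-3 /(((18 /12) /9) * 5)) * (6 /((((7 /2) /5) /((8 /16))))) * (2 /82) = 12 /287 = 0.04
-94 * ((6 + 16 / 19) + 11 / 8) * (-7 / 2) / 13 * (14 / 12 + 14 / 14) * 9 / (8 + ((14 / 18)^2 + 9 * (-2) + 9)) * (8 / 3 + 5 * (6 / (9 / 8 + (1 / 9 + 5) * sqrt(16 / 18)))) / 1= -930138174945 * sqrt(2) / 19462517 - 14440623997653 / 1245601088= -79180.34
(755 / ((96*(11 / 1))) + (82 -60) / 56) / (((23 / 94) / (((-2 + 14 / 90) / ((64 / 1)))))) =-31945289 / 244823040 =-0.13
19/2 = 9.50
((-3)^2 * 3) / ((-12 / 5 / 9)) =-405 / 4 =-101.25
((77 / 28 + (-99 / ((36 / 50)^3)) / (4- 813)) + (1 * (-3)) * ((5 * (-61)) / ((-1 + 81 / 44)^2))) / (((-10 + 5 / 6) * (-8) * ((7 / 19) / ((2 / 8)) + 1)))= 7.15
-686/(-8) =343/4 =85.75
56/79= 0.71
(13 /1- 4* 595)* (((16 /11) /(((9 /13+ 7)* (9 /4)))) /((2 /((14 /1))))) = -382928 /275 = -1392.47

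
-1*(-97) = 97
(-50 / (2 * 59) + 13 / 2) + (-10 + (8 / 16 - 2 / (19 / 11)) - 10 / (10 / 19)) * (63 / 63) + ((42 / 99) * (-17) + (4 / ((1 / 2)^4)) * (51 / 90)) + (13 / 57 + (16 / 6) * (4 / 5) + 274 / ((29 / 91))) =867.63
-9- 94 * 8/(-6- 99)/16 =-898/105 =-8.55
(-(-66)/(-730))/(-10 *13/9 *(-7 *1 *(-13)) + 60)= 297/4120850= 0.00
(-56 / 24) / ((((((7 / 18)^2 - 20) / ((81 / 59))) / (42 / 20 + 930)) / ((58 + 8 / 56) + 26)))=12657.74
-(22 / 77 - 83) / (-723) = -193 / 1687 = -0.11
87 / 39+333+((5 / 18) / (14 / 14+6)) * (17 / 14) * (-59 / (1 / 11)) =6970367 / 22932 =303.96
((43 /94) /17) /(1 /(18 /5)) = 387 /3995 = 0.10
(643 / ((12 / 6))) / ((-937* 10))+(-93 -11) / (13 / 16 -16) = 31027111 / 4553820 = 6.81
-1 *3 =-3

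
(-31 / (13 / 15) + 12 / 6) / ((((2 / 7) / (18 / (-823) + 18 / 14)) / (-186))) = 297261387 / 10699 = 27784.03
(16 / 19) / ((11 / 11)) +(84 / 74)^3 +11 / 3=17240837 / 2887221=5.97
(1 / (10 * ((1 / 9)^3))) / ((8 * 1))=729 / 80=9.11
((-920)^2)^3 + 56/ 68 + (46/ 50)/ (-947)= 244042729165926400331059/ 402475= 606355001344000000.82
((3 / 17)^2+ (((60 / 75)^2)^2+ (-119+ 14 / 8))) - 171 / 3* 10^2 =-4202644689 / 722500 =-5816.81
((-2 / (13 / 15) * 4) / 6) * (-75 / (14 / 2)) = 1500 / 91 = 16.48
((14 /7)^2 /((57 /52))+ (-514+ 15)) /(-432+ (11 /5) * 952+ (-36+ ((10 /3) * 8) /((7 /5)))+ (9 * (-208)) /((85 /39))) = -16799825 /26675164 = -0.63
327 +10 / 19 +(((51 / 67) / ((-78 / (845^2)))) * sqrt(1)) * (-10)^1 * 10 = 887455691 / 1273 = 697137.23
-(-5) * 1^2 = 5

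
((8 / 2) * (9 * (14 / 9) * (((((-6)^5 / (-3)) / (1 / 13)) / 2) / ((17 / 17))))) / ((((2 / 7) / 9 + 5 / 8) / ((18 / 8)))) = 1069915392 / 331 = 3232372.79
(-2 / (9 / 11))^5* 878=-4524888896 / 59049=-76629.39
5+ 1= 6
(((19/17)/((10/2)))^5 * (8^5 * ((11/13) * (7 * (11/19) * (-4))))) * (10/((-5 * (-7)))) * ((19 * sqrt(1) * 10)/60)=-39270217023488/173045071875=-226.94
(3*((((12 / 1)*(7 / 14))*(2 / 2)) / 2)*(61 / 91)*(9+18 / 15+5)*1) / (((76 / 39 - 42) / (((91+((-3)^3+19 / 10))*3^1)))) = -61866261 / 136675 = -452.65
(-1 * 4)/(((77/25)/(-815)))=1058.44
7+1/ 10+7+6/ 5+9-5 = 193/ 10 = 19.30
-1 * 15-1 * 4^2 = -31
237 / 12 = 79 / 4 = 19.75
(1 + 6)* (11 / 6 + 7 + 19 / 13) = 5621 / 78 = 72.06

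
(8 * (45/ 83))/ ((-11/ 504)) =-181440/ 913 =-198.73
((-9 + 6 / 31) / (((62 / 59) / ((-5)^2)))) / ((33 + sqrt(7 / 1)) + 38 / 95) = -112077875 / 17755436 + 3355625 * sqrt(7) / 17755436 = -5.81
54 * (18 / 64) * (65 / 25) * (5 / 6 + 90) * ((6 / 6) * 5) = 573885 / 32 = 17933.91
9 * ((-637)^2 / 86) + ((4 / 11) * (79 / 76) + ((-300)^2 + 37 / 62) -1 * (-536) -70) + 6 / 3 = 37034783042 / 278597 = 132933.17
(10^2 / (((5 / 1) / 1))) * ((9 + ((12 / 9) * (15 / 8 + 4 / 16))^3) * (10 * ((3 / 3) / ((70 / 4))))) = 68570 / 189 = 362.80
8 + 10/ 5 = 10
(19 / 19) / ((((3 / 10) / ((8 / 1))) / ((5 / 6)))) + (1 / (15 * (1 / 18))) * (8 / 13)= 13432 / 585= 22.96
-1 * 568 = -568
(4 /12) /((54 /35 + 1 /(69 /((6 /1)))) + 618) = 805 /1496406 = 0.00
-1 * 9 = -9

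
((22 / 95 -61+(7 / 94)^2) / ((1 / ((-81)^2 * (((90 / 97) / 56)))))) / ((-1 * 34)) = 3011828080077 / 15503080096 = 194.27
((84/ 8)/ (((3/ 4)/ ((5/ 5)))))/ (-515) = -14/ 515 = -0.03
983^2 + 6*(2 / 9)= 2898871 / 3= 966290.33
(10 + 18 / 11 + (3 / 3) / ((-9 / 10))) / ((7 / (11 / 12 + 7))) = 49495 / 4158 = 11.90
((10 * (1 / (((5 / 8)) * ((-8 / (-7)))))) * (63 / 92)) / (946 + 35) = 49 / 5014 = 0.01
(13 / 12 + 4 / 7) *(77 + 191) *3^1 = 9313 / 7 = 1330.43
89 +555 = 644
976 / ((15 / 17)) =16592 / 15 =1106.13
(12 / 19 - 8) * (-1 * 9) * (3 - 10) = -464.21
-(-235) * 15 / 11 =3525 / 11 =320.45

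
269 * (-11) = -2959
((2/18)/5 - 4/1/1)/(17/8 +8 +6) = -1432/5805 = -0.25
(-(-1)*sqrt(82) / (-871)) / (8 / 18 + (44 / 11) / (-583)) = -5247*sqrt(82) / 1999816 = -0.02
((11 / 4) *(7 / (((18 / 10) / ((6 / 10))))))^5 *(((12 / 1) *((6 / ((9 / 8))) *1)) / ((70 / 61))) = 23587690511 / 38880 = 606679.28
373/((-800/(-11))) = 4103/800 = 5.13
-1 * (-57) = 57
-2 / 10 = -1 / 5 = -0.20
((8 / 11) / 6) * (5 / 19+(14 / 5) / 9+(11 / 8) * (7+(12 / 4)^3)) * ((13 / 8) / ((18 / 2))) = 2104037 / 2031480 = 1.04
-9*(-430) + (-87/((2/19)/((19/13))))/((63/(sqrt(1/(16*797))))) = 3870 -10469*sqrt(797)/1740648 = 3869.83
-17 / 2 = -8.50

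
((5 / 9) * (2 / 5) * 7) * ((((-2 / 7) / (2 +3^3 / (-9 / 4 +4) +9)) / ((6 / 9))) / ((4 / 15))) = -7 / 74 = -0.09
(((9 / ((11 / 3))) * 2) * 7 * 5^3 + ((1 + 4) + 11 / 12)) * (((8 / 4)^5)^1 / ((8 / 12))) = 2271124 / 11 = 206465.82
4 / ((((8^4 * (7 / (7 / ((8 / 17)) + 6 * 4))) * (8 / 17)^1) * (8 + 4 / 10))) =26435 / 19267584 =0.00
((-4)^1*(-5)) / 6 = 10 / 3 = 3.33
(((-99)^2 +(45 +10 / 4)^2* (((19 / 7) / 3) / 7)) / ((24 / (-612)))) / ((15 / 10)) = -100885871 / 588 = -171574.61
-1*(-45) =45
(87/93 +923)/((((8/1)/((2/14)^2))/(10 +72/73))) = 5742721/221774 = 25.89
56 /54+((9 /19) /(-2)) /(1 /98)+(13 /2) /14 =-311831 /14364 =-21.71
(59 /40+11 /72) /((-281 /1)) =-293 /50580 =-0.01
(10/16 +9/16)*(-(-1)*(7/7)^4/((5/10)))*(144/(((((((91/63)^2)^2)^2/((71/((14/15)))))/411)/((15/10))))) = 9666046282530195/11420230094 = 846396.81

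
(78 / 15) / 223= 26 / 1115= 0.02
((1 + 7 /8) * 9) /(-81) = -0.21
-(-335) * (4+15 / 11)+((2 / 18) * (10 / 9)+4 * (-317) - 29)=499.94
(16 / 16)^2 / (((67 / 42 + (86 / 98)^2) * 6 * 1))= 2401 / 34075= 0.07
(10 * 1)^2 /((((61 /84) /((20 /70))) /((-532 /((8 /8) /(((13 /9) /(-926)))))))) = 2766400 /84729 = 32.65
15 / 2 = 7.50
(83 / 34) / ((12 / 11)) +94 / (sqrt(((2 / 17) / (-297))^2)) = 96820537 / 408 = 237305.24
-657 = -657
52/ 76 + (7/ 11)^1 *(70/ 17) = 11741/ 3553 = 3.30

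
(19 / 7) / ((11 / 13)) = 247 / 77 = 3.21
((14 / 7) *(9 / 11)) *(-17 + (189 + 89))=4698 / 11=427.09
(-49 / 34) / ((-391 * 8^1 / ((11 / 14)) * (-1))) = -77 / 212704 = -0.00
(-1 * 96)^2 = 9216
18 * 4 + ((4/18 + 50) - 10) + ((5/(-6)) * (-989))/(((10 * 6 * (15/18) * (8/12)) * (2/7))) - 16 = 182.76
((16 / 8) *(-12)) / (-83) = 24 / 83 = 0.29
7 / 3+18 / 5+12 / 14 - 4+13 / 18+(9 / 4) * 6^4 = 1839293 / 630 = 2919.51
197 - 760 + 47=-516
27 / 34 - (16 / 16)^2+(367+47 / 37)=463025 / 1258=368.06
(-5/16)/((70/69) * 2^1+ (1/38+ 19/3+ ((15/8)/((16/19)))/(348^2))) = -47042176/1262785573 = -0.04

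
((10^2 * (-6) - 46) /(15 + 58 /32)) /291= -10336 /78279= -0.13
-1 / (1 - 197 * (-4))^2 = -1 / 622521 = -0.00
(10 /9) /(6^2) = 5 /162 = 0.03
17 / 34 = 1 / 2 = 0.50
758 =758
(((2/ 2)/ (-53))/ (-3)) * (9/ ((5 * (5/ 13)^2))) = 507/ 6625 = 0.08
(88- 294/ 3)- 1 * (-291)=281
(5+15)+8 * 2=36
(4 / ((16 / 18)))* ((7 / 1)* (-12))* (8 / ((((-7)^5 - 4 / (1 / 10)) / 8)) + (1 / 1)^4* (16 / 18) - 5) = 26204430 / 16847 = 1555.44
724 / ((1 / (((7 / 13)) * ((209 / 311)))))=261.99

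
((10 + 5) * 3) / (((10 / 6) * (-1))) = -27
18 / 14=9 / 7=1.29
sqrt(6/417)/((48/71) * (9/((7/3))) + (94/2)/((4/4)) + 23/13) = 6461 * sqrt(278)/46140494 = 0.00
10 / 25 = 2 / 5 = 0.40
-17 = -17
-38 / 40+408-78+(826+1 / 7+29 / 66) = 1155.63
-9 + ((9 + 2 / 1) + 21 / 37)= 95 / 37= 2.57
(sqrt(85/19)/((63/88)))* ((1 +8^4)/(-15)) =-360536* sqrt(1615)/17955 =-806.96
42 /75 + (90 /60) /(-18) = 0.48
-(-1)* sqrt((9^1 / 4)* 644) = 3* sqrt(161) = 38.07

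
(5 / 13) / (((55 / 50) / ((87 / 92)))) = 2175 / 6578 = 0.33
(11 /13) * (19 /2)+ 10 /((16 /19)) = 2071 /104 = 19.91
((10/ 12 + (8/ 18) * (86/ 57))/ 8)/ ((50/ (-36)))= -1543/ 11400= -0.14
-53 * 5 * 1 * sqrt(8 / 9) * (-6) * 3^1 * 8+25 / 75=1 / 3+25440 * sqrt(2)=35977.93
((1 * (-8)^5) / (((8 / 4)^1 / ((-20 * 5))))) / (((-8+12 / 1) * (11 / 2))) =819200 / 11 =74472.73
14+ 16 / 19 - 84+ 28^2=13582 / 19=714.84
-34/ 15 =-2.27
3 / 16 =0.19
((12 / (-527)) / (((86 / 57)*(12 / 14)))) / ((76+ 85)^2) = -57 / 83913683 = -0.00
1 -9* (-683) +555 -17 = 6686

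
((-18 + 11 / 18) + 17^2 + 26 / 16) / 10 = 19673 / 720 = 27.32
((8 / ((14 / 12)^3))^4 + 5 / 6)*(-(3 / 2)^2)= -1451.25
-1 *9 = -9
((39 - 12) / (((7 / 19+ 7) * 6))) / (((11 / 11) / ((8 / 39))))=57 / 455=0.13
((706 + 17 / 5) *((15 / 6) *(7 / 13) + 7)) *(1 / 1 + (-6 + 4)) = -769699 / 130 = -5920.76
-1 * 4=-4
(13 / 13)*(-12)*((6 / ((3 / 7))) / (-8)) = 21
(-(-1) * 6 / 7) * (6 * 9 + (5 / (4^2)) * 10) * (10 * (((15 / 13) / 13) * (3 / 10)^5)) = 999459 / 9464000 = 0.11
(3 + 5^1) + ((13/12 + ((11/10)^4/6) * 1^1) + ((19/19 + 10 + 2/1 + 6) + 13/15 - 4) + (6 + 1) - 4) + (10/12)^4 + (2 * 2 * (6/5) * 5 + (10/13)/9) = 1111162241/21060000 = 52.76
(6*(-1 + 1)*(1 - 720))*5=0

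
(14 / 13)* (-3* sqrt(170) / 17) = -42* sqrt(170) / 221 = -2.48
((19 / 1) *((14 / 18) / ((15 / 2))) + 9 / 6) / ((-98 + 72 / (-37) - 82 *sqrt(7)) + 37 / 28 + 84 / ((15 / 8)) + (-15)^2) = -206164062160 *sqrt(7) / 12871710552933 - 47818743686 / 1430190061437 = -0.08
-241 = -241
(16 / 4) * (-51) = -204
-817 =-817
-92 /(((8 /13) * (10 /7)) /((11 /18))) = -23023 /360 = -63.95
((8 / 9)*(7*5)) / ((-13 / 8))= -2240 / 117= -19.15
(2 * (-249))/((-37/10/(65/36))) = 26975/111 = 243.02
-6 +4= -2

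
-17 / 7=-2.43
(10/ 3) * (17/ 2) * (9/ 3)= 85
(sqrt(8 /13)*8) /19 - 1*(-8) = 16*sqrt(26) /247 + 8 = 8.33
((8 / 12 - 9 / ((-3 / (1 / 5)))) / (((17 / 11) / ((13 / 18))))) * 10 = 2717 / 459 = 5.92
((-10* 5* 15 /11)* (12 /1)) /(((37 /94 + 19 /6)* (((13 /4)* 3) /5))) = -4230000 /35893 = -117.85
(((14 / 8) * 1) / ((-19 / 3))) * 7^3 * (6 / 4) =-21609 / 152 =-142.16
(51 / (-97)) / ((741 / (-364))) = 476 / 1843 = 0.26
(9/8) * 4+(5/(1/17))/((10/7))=64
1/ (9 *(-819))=-1/ 7371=-0.00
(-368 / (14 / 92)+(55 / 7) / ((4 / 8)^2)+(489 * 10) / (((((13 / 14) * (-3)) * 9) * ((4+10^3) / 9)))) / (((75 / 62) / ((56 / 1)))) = -27060836944 / 244725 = -110576.51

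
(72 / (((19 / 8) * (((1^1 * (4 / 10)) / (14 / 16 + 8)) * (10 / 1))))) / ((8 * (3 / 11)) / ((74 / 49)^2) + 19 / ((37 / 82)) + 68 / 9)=86604309 / 65175890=1.33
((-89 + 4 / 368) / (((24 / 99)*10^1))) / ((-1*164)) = 270171 / 1207040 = 0.22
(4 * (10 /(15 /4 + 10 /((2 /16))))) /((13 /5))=160 /871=0.18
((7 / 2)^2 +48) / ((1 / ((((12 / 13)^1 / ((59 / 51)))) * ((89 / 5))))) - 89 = 2940382 / 3835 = 766.72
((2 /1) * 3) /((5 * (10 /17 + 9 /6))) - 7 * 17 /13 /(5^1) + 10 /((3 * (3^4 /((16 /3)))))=-3487613 /3364335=-1.04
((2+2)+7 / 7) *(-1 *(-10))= 50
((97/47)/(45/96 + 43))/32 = 97/65377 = 0.00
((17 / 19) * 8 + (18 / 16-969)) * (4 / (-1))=146029 / 38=3842.87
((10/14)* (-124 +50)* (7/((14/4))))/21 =-740/147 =-5.03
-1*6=-6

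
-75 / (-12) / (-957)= -25 / 3828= -0.01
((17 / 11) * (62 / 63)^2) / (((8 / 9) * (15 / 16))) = 130696 / 72765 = 1.80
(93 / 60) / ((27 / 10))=31 / 54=0.57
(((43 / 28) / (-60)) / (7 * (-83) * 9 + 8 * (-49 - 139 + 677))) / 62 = 43 / 137178720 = 0.00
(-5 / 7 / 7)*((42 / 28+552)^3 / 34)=-6782860215 / 13328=-508918.08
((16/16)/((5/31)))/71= 0.09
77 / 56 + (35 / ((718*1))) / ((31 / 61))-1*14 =-1115489 / 89032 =-12.53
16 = 16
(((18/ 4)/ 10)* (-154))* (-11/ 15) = 2541/ 50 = 50.82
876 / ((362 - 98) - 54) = 146 / 35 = 4.17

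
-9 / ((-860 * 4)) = 9 / 3440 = 0.00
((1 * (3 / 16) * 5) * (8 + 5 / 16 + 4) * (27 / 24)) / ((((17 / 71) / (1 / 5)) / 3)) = 1132947 / 34816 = 32.54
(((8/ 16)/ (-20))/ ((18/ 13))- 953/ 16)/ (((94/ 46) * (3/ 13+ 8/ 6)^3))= -7.62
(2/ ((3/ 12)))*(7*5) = 280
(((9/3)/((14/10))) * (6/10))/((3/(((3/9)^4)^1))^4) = 1/2711943423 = 0.00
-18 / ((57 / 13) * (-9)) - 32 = -1798 / 57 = -31.54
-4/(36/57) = -19/3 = -6.33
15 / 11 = 1.36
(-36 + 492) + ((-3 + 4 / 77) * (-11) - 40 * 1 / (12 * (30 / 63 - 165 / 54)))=222823 / 455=489.72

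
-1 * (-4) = 4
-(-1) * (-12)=-12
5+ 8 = 13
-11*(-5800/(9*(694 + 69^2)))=12760/9819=1.30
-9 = -9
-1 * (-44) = 44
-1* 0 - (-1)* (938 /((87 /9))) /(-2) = -1407 /29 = -48.52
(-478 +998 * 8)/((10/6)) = 22518/5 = 4503.60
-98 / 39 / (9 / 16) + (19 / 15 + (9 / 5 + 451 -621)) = -171.40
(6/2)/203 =3/203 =0.01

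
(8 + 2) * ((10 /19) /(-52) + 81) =200045 /247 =809.90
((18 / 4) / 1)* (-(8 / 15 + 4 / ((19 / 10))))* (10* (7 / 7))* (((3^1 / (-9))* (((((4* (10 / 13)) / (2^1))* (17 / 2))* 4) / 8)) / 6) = 31960 / 741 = 43.13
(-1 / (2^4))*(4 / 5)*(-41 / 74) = 41 / 1480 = 0.03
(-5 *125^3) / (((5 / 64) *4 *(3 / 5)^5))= -97656250000 / 243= -401877572.02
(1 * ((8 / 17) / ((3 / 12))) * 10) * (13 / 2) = 2080 / 17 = 122.35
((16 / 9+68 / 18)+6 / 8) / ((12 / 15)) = 1135 / 144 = 7.88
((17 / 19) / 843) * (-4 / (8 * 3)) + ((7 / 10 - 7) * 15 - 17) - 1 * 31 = -6847276 / 48051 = -142.50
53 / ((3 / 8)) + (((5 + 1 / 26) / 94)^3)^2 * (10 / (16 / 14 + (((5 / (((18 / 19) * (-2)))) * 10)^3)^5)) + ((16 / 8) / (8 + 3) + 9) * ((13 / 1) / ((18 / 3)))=18264619717309700768363655722609773435762885623332244024017743 / 113284926354895240175923435550520735229092165357312452529598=161.23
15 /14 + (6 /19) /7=1.12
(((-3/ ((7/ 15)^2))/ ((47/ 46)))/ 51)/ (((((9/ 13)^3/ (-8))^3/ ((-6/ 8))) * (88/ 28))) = -780491153852800/ 882787805361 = -884.12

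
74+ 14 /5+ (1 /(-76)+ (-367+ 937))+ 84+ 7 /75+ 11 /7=29224819 /39900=732.45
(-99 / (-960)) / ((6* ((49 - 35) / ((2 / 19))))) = 11 / 85120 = 0.00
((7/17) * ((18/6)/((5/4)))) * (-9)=-756/85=-8.89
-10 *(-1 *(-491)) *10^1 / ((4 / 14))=-171850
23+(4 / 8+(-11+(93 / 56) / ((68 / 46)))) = 13.62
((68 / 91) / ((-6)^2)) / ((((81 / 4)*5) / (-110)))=-1496 / 66339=-0.02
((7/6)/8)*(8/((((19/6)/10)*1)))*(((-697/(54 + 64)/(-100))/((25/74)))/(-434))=-25789/17375500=-0.00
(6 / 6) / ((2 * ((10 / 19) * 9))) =19 / 180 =0.11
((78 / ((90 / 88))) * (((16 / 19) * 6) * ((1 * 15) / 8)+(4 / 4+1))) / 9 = 249392 / 2565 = 97.23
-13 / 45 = -0.29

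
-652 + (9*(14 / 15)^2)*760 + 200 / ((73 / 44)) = 1980836 / 365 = 5426.95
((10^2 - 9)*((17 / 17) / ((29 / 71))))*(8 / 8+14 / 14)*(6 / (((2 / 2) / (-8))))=-620256 / 29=-21388.14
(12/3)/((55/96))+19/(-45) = 6.56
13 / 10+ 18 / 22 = 233 / 110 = 2.12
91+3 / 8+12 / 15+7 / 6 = 11201 / 120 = 93.34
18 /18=1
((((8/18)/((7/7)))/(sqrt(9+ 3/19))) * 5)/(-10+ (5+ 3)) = -5 * sqrt(3306)/783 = -0.37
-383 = -383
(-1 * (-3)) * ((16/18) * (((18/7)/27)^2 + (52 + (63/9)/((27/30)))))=210928/1323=159.43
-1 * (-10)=10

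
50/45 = 10/9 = 1.11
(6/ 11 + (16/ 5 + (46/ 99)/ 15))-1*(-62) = 97678/ 1485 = 65.78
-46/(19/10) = -460/19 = -24.21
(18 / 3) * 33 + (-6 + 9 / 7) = 193.29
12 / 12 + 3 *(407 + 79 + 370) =2569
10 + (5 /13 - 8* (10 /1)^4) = -79989.62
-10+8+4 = 2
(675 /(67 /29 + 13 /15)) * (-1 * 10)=-1468125 /691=-2124.64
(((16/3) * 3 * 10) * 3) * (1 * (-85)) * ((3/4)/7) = -30600/7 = -4371.43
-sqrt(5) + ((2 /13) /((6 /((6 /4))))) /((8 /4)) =1 /52-sqrt(5) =-2.22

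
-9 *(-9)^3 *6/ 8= 19683/ 4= 4920.75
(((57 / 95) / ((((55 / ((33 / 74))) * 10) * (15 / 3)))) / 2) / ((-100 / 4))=-9 / 4625000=-0.00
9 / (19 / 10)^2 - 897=-322917 / 361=-894.51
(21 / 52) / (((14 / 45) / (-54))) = -3645 / 52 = -70.10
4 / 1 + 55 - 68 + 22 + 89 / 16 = 297 / 16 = 18.56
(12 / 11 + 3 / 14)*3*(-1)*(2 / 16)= -603 / 1232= -0.49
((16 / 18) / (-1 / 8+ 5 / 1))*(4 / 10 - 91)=-9664 / 585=-16.52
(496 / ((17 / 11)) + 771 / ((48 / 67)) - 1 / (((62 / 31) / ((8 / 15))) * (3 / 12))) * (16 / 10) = 5695933 / 2550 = 2233.70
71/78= 0.91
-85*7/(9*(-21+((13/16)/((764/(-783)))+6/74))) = 269111360/88541991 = 3.04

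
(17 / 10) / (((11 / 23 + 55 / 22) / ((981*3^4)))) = 31069251 / 685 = 45356.57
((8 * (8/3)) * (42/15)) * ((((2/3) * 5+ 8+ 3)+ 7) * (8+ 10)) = 114688/5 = 22937.60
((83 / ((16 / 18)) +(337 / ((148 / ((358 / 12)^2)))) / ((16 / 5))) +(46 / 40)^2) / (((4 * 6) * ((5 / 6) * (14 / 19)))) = 4211340329 / 85248000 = 49.40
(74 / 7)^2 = 5476 / 49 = 111.76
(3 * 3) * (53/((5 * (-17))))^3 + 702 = 429775857/614125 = 699.82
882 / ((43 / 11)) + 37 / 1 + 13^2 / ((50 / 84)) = 546.55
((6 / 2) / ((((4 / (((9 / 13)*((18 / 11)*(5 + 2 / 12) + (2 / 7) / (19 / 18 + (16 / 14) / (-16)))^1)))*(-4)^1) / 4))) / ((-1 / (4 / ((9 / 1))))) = 8946 / 4433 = 2.02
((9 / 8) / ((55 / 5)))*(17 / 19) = 153 / 1672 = 0.09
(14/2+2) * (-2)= -18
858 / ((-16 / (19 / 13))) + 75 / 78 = -8051 / 104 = -77.41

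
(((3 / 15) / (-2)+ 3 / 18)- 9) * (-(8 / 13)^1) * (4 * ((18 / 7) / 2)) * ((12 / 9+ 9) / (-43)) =-6.79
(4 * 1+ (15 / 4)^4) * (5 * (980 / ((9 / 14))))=442890175 / 288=1537813.11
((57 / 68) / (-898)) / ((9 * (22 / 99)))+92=11235719 / 122128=92.00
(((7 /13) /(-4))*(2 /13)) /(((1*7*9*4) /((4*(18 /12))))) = -1 /2028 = -0.00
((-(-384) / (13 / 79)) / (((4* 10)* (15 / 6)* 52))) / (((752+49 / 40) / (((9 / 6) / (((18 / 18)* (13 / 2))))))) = 15168 / 110322355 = 0.00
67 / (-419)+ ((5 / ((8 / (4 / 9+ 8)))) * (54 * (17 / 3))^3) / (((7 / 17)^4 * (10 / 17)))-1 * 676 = 8996508127794051 / 1006019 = 8942682124.09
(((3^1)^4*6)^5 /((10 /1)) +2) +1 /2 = 27113235502201 /10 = 2711323550220.10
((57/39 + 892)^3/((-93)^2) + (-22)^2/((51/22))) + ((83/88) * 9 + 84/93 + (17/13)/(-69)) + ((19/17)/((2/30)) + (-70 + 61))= 54063637738098185/653815758024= 82689.41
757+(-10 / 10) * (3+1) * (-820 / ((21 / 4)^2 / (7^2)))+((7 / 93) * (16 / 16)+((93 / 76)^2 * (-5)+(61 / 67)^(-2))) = 39467781723085 / 5996406384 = 6581.91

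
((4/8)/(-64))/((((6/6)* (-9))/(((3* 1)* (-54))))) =-9/64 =-0.14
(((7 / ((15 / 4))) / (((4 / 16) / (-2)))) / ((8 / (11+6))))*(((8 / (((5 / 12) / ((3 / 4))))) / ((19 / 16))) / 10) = -91392 / 2375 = -38.48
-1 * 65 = -65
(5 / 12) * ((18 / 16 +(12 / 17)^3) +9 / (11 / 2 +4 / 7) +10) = 2546717 / 471648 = 5.40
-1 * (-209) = 209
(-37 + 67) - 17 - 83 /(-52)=759 /52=14.60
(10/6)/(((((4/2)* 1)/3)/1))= 2.50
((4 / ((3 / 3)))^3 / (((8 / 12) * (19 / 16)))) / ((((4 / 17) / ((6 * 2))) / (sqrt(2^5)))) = 313344 * sqrt(2) / 19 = 23322.91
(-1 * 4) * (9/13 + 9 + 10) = -78.77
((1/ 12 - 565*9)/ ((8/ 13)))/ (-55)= 793247/ 5280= 150.24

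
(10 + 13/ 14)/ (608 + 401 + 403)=0.01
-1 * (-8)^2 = -64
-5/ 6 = -0.83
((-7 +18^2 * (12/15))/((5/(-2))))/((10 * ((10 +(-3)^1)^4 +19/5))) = -1261/300600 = -0.00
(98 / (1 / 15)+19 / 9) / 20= 13249 / 180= 73.61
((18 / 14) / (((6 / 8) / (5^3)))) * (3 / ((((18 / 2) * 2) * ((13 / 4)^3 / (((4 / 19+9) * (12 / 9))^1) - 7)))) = -1600000 / 188371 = -8.49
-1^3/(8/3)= -3/8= -0.38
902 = 902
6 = 6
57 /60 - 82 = -1621 /20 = -81.05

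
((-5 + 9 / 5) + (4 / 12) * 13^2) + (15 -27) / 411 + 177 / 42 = 1649051 / 28770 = 57.32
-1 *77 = -77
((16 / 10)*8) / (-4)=-16 / 5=-3.20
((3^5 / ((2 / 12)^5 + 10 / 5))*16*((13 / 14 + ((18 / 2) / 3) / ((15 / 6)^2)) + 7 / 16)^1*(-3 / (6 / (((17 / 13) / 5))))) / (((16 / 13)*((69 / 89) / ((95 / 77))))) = -2924760801969 / 4820263525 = -606.76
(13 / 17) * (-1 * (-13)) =169 / 17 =9.94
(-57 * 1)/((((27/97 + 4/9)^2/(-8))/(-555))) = -192879607320/398161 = -484426.17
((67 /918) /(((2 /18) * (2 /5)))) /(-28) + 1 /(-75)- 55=-55.07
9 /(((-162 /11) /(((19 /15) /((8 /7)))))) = -1463 /2160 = -0.68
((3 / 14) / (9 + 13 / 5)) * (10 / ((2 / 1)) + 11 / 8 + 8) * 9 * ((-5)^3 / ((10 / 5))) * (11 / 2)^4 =-28412690625 / 207872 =-136683.59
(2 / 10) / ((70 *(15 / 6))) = 1 / 875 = 0.00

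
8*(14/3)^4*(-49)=-15059072/81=-185914.47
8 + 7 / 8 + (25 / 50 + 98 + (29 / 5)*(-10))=395 / 8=49.38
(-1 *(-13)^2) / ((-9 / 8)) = 1352 / 9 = 150.22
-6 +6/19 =-108/19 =-5.68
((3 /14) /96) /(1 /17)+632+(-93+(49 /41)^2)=407018657 /753088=540.47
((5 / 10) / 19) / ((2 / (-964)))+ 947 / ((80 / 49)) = 862377 / 1520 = 567.35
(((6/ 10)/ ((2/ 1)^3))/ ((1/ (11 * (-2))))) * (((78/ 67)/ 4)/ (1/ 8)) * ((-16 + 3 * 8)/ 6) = -1716/ 335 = -5.12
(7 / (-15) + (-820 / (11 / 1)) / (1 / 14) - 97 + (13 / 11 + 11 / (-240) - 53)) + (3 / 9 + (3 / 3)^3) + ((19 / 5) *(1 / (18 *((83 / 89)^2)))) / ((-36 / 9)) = -65019894949 / 54560880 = -1191.69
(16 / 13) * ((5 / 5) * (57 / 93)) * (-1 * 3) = -912 / 403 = -2.26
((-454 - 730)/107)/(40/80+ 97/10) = -5920/5457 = -1.08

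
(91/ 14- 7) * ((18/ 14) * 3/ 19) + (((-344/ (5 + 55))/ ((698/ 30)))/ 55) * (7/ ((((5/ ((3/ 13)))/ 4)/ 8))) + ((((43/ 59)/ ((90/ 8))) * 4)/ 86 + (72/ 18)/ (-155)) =-932096922077/ 5463102194550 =-0.17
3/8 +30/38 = 1.16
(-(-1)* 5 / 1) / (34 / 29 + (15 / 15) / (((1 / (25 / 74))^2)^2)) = 4348053520 / 1030871709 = 4.22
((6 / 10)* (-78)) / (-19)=234 / 95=2.46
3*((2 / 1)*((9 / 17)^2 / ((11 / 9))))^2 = 6377292 / 10106041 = 0.63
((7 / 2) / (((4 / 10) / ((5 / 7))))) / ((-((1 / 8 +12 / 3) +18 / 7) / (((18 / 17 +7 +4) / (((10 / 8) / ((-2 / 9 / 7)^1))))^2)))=-215168 / 2457945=-0.09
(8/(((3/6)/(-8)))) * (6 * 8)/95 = -6144/95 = -64.67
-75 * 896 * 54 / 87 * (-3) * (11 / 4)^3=75467700 / 29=2602334.48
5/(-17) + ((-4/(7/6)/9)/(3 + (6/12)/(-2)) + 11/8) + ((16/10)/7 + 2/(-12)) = 52583/52360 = 1.00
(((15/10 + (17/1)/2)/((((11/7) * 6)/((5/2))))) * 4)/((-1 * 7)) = -50/33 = -1.52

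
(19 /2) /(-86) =-19 /172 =-0.11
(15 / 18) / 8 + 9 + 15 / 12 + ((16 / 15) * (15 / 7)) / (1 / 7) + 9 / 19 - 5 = 19907 / 912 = 21.83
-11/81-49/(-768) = -1493/20736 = -0.07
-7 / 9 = -0.78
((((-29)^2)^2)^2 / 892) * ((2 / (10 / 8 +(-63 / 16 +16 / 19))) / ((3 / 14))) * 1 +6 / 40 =-2836394455.57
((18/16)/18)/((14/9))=9/224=0.04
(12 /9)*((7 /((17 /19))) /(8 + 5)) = 532 /663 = 0.80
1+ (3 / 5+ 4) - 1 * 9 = -17 / 5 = -3.40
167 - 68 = 99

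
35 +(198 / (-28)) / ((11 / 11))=391 / 14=27.93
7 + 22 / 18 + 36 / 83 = 6466 / 747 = 8.66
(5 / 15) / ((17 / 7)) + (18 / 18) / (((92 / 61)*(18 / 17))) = 21493 / 28152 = 0.76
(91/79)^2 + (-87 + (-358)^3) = -286354540278/6241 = -45882797.67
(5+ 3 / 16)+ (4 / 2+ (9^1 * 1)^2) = 1411 / 16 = 88.19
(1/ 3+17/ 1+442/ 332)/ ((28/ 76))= 50.66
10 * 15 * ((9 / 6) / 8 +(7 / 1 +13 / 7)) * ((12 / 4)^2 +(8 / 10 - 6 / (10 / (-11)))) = 622995 / 28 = 22249.82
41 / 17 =2.41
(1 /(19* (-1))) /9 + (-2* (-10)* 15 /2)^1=25649 /171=149.99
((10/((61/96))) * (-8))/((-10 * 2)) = 6.30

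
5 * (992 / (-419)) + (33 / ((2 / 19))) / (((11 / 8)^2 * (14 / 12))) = 4203616 / 32263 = 130.29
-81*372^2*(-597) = 6691835088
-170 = -170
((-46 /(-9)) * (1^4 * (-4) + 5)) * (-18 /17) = -92 /17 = -5.41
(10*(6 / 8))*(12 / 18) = 5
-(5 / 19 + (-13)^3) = 41738 / 19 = 2196.74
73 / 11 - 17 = -114 / 11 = -10.36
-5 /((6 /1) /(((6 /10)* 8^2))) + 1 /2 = -63 /2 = -31.50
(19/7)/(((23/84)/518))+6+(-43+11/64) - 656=4442.13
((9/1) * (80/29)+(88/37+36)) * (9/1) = 610380/1073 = 568.85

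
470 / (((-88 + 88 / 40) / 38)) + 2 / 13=-89234 / 429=-208.00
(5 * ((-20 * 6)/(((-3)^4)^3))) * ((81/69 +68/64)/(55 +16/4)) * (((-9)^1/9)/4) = 20575/1923107832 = 0.00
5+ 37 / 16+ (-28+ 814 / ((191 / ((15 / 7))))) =-247187 / 21392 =-11.56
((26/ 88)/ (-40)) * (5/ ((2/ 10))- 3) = -13/ 80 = -0.16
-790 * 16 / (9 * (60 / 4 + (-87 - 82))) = 6320 / 693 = 9.12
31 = 31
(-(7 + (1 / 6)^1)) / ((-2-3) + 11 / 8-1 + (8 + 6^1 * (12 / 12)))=-0.76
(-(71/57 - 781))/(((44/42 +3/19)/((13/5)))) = 1681.74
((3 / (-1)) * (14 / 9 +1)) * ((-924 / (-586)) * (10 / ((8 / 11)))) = -166.22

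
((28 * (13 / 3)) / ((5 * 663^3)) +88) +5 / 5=89.00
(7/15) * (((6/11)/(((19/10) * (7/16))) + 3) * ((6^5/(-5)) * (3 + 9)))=-166375296/5225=-31842.16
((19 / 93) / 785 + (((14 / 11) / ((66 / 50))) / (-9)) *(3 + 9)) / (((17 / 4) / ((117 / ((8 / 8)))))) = -1771229356 / 50057095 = -35.38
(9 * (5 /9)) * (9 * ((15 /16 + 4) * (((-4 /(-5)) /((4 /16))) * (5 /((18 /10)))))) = 1975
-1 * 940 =-940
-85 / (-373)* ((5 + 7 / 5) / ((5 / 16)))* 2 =17408 / 1865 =9.33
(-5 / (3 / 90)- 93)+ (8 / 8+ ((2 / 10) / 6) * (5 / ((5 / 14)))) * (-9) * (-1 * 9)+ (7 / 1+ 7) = -551 / 5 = -110.20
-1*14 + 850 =836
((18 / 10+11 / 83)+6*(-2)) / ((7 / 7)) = -4178 / 415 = -10.07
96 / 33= 2.91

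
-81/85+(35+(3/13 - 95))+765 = 778227/1105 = 704.28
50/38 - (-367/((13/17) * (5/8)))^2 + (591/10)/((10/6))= -94659989919/160550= -589598.19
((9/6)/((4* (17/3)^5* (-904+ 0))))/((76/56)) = -0.00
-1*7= -7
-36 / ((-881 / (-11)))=-396 / 881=-0.45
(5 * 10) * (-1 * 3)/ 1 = -150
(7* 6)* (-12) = -504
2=2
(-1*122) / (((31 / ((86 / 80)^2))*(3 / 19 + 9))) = -2142991 / 4315200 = -0.50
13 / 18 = 0.72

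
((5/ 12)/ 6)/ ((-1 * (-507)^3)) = 5/ 9383316696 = 0.00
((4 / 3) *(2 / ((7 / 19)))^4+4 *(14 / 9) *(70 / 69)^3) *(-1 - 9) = -82659497146880 / 7098750981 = -11644.23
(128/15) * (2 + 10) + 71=173.40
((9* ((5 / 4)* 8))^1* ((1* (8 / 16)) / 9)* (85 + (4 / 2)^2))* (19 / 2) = 8455 / 2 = 4227.50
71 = 71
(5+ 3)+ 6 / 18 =25 / 3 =8.33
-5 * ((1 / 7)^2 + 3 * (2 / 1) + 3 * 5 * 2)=-8825 / 49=-180.10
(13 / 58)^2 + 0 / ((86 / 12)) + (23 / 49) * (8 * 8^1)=4960089 / 164836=30.09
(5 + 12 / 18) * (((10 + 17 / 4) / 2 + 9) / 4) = 731 / 32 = 22.84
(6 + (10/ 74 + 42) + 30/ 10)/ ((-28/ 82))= -38786/ 259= -149.75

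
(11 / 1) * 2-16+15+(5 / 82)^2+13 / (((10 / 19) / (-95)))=-15636637 / 6724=-2325.50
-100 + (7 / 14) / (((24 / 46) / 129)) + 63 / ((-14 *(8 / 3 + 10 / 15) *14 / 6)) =23.05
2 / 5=0.40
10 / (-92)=-5 / 46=-0.11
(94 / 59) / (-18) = -47 / 531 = -0.09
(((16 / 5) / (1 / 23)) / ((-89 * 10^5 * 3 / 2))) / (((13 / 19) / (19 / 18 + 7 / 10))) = -0.00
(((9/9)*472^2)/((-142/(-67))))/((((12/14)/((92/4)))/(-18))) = -3604756512/71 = -50771218.48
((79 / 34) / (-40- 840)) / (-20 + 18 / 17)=79 / 566720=0.00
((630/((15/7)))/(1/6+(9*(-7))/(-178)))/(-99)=-8722/1529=-5.70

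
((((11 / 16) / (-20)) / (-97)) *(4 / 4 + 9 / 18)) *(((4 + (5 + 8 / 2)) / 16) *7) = 3003 / 993280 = 0.00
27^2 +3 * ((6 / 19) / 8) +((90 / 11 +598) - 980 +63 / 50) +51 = 8518009 / 20900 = 407.56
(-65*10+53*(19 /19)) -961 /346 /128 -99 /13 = -348116173 /575744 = -604.64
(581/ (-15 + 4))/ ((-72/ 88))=581/ 9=64.56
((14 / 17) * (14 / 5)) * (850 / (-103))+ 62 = 4426 / 103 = 42.97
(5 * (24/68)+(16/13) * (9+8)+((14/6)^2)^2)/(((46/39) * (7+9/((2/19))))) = 187351/390609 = 0.48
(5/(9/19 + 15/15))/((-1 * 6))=-95/168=-0.57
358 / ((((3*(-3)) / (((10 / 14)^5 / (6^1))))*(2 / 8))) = -2237500 / 453789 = -4.93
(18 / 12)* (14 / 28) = 3 / 4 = 0.75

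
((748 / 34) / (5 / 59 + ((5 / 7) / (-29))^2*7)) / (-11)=-347333 / 15455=-22.47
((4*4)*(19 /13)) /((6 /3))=152 /13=11.69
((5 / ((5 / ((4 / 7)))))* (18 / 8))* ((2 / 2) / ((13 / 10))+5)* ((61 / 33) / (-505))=-2745 / 101101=-0.03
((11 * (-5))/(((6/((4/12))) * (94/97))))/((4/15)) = -11.82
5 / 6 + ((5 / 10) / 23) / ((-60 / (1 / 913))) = 2099899 / 2519880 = 0.83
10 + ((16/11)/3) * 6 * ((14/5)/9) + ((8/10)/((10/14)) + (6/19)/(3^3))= 62892/5225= 12.04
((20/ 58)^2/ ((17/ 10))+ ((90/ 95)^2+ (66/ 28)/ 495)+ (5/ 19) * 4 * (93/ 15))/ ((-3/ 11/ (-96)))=2639.48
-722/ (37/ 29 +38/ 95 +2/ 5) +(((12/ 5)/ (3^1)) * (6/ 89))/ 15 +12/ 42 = -232741492/ 669725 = -347.52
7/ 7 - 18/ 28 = 5/ 14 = 0.36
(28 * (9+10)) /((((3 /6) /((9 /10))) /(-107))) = -512316 /5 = -102463.20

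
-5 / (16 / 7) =-35 / 16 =-2.19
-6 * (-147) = 882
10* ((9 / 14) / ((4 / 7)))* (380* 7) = 29925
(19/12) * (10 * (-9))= -142.50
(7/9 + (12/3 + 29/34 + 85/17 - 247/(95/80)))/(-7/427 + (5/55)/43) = 1742576935/126072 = 13822.08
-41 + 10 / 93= -3803 / 93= -40.89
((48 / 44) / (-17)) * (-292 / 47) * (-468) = -1639872 / 8789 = -186.58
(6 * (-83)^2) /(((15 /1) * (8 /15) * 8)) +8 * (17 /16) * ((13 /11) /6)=683779 /1056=647.52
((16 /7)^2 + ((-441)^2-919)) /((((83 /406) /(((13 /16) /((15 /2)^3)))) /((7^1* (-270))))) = -7151534676 /2075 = -3446522.74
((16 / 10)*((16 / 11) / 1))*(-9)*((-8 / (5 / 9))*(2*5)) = 165888 / 55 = 3016.15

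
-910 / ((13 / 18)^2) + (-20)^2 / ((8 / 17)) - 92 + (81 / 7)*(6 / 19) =-1699540 / 1729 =-982.96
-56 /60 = -14 /15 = -0.93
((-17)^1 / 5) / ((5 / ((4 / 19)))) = -68 / 475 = -0.14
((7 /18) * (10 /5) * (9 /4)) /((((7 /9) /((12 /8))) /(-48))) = -162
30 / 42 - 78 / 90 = -16 / 105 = -0.15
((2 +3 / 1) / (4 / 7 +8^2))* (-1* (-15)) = 525 / 452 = 1.16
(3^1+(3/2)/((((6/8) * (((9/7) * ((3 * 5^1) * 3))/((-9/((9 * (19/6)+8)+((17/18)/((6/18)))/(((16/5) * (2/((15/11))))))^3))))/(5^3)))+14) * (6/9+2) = 21813801927683464/481208357778147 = 45.33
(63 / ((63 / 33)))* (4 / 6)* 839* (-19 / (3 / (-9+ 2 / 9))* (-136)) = -3767942288 / 27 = -139553418.07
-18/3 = -6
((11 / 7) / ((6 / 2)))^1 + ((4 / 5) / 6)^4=185737 / 354375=0.52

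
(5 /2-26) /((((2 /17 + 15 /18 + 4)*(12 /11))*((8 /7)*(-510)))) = 3619 /484800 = 0.01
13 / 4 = 3.25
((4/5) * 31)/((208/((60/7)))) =93/91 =1.02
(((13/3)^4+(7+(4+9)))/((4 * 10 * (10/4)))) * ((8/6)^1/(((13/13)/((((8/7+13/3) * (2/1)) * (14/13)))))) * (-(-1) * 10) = 5553304/9477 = 585.98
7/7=1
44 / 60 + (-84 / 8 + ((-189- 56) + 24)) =-6923 / 30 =-230.77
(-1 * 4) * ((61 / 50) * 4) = -488 / 25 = -19.52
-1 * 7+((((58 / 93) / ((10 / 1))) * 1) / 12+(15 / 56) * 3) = -6.19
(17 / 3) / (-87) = -17 / 261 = -0.07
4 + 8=12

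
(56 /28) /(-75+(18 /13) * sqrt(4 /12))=-8450 /316839 - 52 * sqrt(3) /316839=-0.03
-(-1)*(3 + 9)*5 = 60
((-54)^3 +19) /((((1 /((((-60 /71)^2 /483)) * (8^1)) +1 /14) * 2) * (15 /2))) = -705353600 /5686007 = -124.05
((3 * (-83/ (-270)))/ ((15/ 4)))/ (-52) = -83/ 17550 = -0.00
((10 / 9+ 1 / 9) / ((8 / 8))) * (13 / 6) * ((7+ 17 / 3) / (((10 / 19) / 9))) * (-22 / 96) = -567853 / 4320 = -131.45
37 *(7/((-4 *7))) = -37/4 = -9.25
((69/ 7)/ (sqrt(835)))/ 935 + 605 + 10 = 69 * sqrt(835)/ 5465075 + 615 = 615.00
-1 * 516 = -516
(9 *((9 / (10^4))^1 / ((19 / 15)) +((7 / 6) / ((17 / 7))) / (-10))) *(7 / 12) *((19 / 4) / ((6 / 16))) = -642061 / 204000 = -3.15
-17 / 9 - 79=-80.89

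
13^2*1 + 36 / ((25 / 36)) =220.84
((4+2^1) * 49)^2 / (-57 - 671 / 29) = -89523 / 83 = -1078.59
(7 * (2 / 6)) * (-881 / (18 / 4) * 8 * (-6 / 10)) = 2192.71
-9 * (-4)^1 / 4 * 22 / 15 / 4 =33 / 10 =3.30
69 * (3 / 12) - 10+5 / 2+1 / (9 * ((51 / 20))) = 9.79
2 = 2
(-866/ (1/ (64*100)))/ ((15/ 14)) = -5172906.67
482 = 482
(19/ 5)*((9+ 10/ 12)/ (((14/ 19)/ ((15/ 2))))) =380.34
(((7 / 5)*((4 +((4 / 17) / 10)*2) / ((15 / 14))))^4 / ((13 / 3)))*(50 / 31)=2583259699426230272 / 8874921884765625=291.07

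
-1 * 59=-59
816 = 816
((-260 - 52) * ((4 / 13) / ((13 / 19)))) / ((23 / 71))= -129504 / 299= -433.12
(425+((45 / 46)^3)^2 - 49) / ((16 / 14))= 329.77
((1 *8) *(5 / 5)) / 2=4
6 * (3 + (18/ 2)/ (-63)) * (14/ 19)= 12.63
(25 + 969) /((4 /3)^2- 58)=-4473 /253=-17.68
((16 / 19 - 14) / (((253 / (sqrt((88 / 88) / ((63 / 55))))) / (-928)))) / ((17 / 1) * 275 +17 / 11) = 116000 * sqrt(385) / 236041617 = 0.01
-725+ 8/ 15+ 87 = -9562/ 15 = -637.47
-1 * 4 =-4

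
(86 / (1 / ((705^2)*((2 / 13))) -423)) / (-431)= 85488300 / 181228232047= 0.00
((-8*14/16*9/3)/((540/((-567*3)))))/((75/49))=21609/500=43.22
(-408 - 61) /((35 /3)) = -201 /5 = -40.20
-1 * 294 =-294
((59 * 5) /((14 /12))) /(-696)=-295 /812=-0.36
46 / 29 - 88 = -2506 / 29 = -86.41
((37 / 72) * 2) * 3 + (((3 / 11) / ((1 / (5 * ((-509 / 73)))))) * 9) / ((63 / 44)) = -347573 / 6132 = -56.68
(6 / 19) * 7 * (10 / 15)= 28 / 19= 1.47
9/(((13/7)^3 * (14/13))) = 1.30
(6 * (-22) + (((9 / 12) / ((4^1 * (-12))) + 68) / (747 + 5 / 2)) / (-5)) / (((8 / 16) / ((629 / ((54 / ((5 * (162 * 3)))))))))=-179245550691 / 23984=-7473546.98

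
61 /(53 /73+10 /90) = 40077 /550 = 72.87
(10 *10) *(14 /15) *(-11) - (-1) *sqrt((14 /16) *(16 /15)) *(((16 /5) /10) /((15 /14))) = -3080 /3 + 112 *sqrt(210) /5625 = -1026.38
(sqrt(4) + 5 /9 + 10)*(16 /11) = 1808 /99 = 18.26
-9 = -9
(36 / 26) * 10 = 180 / 13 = 13.85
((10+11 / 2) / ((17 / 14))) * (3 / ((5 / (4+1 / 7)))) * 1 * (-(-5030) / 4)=39899.74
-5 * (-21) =105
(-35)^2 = 1225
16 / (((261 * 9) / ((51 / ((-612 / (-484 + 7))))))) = 212 / 783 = 0.27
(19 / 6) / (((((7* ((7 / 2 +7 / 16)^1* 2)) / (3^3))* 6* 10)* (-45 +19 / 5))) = -19 / 30282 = -0.00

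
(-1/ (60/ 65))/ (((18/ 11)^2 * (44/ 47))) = -6721/ 15552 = -0.43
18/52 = 9/26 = 0.35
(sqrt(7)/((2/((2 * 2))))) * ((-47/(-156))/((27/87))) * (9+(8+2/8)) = 88.61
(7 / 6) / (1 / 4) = 14 / 3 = 4.67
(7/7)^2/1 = 1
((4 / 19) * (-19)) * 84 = -336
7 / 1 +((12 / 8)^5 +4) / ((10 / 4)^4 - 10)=6881 / 930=7.40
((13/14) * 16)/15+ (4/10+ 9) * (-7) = -64.81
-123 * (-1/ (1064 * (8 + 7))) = 41/ 5320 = 0.01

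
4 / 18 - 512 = -511.78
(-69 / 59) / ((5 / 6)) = -414 / 295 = -1.40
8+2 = 10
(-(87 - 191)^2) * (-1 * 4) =43264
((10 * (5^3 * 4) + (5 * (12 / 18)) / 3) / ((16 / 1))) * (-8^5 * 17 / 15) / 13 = -313413632 / 351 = -892916.33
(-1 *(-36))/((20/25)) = 45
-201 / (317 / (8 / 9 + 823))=-496805 / 951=-522.40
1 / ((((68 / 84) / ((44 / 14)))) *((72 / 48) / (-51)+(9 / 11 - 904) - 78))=-1452 / 366973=-0.00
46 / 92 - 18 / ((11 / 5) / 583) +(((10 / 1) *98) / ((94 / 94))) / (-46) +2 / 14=-1542593 / 322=-4790.66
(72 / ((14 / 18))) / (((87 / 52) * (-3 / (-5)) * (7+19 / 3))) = 1404 / 203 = 6.92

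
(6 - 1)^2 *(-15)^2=5625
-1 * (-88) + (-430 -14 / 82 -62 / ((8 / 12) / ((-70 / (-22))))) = -287774 / 451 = -638.08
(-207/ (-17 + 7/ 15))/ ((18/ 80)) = 1725/ 31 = 55.65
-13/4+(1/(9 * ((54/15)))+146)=46261/324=142.78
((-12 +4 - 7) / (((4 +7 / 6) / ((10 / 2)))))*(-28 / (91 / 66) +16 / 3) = 87600 / 403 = 217.37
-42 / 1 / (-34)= 21 / 17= 1.24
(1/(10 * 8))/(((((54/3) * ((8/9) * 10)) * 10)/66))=33/64000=0.00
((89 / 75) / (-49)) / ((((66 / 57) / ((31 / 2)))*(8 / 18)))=-157263 / 215600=-0.73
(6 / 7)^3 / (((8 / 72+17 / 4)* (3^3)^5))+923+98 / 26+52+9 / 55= 2225693058917843 / 2273591104785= 978.93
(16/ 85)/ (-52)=-4/ 1105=-0.00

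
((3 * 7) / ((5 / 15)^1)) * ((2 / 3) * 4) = 168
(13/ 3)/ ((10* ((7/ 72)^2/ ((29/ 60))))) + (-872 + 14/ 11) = -11434466/ 13475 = -848.57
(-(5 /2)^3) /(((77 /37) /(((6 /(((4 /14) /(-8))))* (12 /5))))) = 33300 /11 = 3027.27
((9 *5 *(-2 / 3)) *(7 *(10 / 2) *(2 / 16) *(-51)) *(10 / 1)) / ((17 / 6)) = 23625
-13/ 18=-0.72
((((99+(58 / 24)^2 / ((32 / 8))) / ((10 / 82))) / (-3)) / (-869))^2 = 225143607049 / 2254898663424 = 0.10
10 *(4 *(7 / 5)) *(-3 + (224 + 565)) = 44016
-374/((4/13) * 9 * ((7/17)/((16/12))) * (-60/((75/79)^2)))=5165875/786366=6.57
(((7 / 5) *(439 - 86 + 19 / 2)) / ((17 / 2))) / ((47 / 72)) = 73080 / 799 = 91.46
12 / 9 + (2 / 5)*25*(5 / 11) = 194 / 33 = 5.88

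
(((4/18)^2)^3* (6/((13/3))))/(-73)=-128/56037501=-0.00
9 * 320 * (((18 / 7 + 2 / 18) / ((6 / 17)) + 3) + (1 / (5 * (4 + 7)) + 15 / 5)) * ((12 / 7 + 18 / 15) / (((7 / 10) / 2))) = 1232194816 / 3773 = 326582.25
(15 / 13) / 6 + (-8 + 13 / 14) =-626 / 91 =-6.88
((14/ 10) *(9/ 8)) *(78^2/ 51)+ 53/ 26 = 209869/ 1105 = 189.93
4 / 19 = 0.21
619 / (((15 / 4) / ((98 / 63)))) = 34664 / 135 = 256.77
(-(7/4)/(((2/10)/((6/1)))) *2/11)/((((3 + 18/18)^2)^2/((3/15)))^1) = -21/2816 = -0.01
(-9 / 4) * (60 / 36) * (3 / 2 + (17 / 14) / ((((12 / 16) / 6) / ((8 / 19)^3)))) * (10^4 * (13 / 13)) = -4006331250 / 48013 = -83442.64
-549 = -549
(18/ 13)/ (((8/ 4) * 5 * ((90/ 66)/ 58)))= 1914/ 325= 5.89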